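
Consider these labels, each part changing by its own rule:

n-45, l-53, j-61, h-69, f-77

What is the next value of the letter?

d

Letter: letters move back 2 places in the alphabet; n, l, j, h, f → d.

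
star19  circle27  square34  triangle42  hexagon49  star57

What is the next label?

circle64

Shape: repeats star → circle → square → triangle → hexagon; star, circle, square, triangle, hexagon, star → circle.
Second component: alternating steps +8, +7, +8, +7, …; 19, 27, 34, 42, 49, 57 → 64.
So the next label is circle64.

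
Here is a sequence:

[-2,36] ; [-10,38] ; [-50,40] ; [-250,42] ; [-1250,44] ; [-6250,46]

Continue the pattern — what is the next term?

[-31250,48]

For the first value, ×5 each step: -2, -10, -50, -250, -1250, -6250 → -31250.
Second value — +2 each step: 36, 38, 40, 42, 44, 46 → 48.
Combining the parts gives [-31250,48].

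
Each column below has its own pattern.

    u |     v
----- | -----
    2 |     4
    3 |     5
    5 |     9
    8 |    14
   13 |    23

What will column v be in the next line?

For the column u, each term is the sum of the two before it: 2, 3, 5, 8, 13 → 21.
Column v: each term is the sum of the two before it, so 4, 5, 9, 14, 23 → 37.

37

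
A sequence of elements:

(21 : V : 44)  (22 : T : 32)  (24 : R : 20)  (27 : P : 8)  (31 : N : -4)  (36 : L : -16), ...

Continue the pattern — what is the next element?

(42 : J : -28)

For the first component, differences are 1, 2, 3, … (increasing by 1 each time): 21, 22, 24, 27, 31, 36 → 42.
Letter goes V, T, R, P, N, L → J (letters move back 2 places in the alphabet).
Third component — −12 each step: 44, 32, 20, 8, -4, -16 → -28.
Putting it together: (42 : J : -28).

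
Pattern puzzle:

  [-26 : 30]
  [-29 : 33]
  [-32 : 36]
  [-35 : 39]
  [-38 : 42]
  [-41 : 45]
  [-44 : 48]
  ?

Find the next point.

[-47 : 51]

First slot — −3 each step: -26, -29, -32, -35, -38, -41, -44 → -47.
Second slot: 30, 33, 36, 39, 42, 45, 48 → 51 (together with the first slot always sums to 4).
Putting it together: [-47 : 51].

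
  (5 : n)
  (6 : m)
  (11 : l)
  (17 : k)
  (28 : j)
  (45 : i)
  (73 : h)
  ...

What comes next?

(118 : g)

For the first coordinate, each term is the sum of the two before it: 5, 6, 11, 17, 28, 45, 73 → 118.
Letter: letters move back 1 place in the alphabet, so n, m, l, k, j, i, h → g.
Putting it together: (118 : g).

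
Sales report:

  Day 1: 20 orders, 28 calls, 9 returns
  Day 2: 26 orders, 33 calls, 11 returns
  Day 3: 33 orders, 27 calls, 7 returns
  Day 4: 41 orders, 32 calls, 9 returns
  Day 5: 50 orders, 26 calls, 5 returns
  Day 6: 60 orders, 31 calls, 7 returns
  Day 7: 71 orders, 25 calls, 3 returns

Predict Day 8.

83 orders, 30 calls, 5 returns

Orders: 20, 26, 33, 41, 50, 60, 71 → 83 (differences are 6, 7, 8, … (increasing by 1 each time)).
For the calls, alternating steps +5, −6, +5, −6, …: 28, 33, 27, 32, 26, 31, 25 → 30.
For the returns, alternating steps +2, −4, +2, −4, …: 9, 11, 7, 9, 5, 7, 3 → 5.
Putting it together: 83 orders, 30 calls, 5 returns.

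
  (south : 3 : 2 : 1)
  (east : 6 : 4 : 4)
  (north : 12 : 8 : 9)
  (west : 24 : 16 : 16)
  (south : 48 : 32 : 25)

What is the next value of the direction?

Direction: repeats south → east → north → west, so south, east, north, west, south → east.

east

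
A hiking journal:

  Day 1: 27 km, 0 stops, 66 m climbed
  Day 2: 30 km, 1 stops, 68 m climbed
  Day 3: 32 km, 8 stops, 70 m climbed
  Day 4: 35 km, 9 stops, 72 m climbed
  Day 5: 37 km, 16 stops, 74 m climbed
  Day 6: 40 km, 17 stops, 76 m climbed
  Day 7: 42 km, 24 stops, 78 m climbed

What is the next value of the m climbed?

80

For the m climbed, +2 each step: 66, 68, 70, 72, 74, 76, 78 → 80.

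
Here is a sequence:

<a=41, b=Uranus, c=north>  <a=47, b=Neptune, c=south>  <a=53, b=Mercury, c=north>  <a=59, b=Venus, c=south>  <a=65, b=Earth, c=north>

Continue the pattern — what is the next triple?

<a=71, b=Mars, c=south>

A: +6 each step; 41, 47, 53, 59, 65 → 71.
B goes Uranus, Neptune, Mercury, Venus, Earth → Mars (runs through the planets Mercury→Neptune).
For the c, alternates north ↔ south: north, south, north, south, north → south.
So the next triple is <a=71, b=Mars, c=south>.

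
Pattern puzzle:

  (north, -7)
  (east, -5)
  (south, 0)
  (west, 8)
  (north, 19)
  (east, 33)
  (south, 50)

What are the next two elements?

Direction goes north, east, south, west, north, east, south → west → north (repeats north → east → south → west).
Second value goes -7, -5, 0, 8, 19, 33, 50 → 70 → 93 (differences are 2, 5, 8, … (increasing by 3 each time)).
Putting the parts together: (west, 70) and then (north, 93).

(west, 70), (north, 93)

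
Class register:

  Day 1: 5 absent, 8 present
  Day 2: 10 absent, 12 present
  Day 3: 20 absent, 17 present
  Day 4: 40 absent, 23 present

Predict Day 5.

Absent: ×2 each step; 5, 10, 20, 40 → 80.
Present: differences are 4, 5, 6, … (increasing by 1 each time); 8, 12, 17, 23 → 30.
Combining the parts gives 80 absent, 30 present.

80 absent, 30 present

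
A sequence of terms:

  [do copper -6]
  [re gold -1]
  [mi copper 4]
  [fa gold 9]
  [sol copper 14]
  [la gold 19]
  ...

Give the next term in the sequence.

For the note, runs through the solfège scale do→ti: do, re, mi, fa, sol, la → ti.
Metal: alternates copper ↔ gold, so copper, gold, copper, gold, copper, gold → copper.
Third value goes -6, -1, 4, 9, 14, 19 → 24 (+5 each step).
So the next term is [ti copper 24].

[ti copper 24]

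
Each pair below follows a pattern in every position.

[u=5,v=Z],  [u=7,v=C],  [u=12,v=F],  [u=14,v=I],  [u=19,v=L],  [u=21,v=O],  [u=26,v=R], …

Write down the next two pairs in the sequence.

[u=28,v=U], [u=33,v=X]

U: 5, 7, 12, 14, 19, 21, 26 → 28 → 33 (alternating steps +2, +5, +2, +5, …).
V: Z, C, F, I, L, O, R → U → X (letters move forward 3 places in the alphabet, wrapping Z→A).
Putting the parts together: [u=28,v=U] and then [u=33,v=X].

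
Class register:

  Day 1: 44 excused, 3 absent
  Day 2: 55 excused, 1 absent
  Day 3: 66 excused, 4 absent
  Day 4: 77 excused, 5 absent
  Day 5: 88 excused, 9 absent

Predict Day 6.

99 excused, 14 absent

Excused: +11 each step, so 44, 55, 66, 77, 88 → 99.
Absent: 3, 1, 4, 5, 9 → 14 (each term is the sum of the two before it).
So the next record is 99 excused, 14 absent.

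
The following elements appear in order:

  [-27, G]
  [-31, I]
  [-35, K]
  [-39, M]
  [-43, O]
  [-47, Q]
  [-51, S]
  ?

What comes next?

First component: -27, -31, -35, -39, -43, -47, -51 → -55 (−4 each step).
Letter: letters move forward 2 places in the alphabet; G, I, K, M, O, Q, S → U.
So the next element is [-55, U].

[-55, U]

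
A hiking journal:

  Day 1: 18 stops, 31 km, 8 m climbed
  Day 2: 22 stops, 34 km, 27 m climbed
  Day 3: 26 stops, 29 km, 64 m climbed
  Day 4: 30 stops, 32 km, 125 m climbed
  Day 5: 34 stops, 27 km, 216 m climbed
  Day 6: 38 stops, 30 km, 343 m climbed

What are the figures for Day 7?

42 stops, 25 km, 512 m climbed

Stops — +4 each step: 18, 22, 26, 30, 34, 38 → 42.
For the km, alternating steps +3, −5, +3, −5, …: 31, 34, 29, 32, 27, 30 → 25.
M climbed: perfect cubes: 2³, 3³, 4³, …, so 8, 27, 64, 125, 216, 343 → 512.
Putting it together: 42 stops, 25 km, 512 m climbed.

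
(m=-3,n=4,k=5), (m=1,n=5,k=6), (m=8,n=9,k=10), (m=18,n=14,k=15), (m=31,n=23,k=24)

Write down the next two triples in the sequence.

M: differences are 4, 7, 10, … (increasing by 3 each time), so -3, 1, 8, 18, 31 → 47 → 66.
For the n, each term is the sum of the two before it: 4, 5, 9, 14, 23 → 37 → 60.
K goes 5, 6, 10, 15, 24 → 38 → 61 (always 1 more than the n).
So the next two triples are (m=47,n=37,k=38) and (m=66,n=60,k=61).

(m=47,n=37,k=38), (m=66,n=60,k=61)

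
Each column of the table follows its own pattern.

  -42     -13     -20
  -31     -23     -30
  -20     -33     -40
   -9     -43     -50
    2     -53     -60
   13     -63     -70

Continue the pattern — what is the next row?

24  -73  -80

First component: +11 each step, so -42, -31, -20, -9, 2, 13 → 24.
Second component: −10 each step, so -13, -23, -33, -43, -53, -63 → -73.
Third component: always 7 less than the second component, so -20, -30, -40, -50, -60, -70 → -80.
Putting it together: 24  -73  -80.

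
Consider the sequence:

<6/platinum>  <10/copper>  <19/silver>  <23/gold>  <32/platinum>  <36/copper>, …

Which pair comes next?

<45/silver>

First coordinate — alternating steps +4, +9, +4, +9, …: 6, 10, 19, 23, 32, 36 → 45.
Metal goes platinum, copper, silver, gold, platinum, copper → silver (repeats platinum → copper → silver → gold).
Combining the parts gives <45/silver>.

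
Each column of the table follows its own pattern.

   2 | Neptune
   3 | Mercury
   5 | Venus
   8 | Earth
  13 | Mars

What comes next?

21  Jupiter

First component: each term is the sum of the two before it, so 2, 3, 5, 8, 13 → 21.
Planet: runs through the planets Mercury→Neptune, so Neptune, Mercury, Venus, Earth, Mars → Jupiter.
Combining the parts gives 21  Jupiter.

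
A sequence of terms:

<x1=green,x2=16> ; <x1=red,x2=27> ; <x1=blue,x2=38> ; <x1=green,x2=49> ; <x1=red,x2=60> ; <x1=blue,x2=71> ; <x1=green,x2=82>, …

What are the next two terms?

For the x1, repeats green → red → blue: green, red, blue, green, red, blue, green → red → blue.
X2 — +11 each step: 16, 27, 38, 49, 60, 71, 82 → 93 → 104.
Putting the parts together: <x1=red,x2=93> and then <x1=blue,x2=104>.

<x1=red,x2=93>, <x1=blue,x2=104>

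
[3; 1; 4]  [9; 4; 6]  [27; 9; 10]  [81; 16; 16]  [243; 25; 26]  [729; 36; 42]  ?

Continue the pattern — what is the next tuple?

[2187; 49; 68]

First value: ×3 each step, so 3, 9, 27, 81, 243, 729 → 2187.
Second value goes 1, 4, 9, 16, 25, 36 → 49 (perfect squares: 1², 2², 3², …).
Third value: each term is the sum of the two before it, so 4, 6, 10, 16, 26, 42 → 68.
Combining the parts gives [2187; 49; 68].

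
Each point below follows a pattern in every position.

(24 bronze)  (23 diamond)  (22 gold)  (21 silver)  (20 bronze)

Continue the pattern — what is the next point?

First entry: −1 each step; 24, 23, 22, 21, 20 → 19.
Rank: repeats bronze → diamond → gold → silver, so bronze, diamond, gold, silver, bronze → diamond.
Putting it together: (19 diamond).

(19 diamond)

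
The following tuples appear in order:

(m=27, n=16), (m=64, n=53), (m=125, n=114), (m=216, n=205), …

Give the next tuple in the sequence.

M: 27, 64, 125, 216 → 343 (perfect cubes: 3³, 4³, 5³, …).
N: always 11 less than the m; 16, 53, 114, 205 → 332.
So the next tuple is (m=343, n=332).

(m=343, n=332)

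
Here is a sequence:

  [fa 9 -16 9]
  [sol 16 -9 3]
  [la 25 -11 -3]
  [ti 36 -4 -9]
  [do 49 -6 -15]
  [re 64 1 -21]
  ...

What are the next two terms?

[mi 81 -1 -27], [fa 100 6 -33]

For the note, runs through the solfège scale do→ti: fa, sol, la, ti, do, re → mi → fa.
Second slot goes 9, 16, 25, 36, 49, 64 → 81 → 100 (perfect squares: 3², 4², 5², …).
Third slot — alternating steps +7, −2, +7, −2, …: -16, -9, -11, -4, -6, 1 → -1 → 6.
Fourth slot — −6 each step: 9, 3, -3, -9, -15, -21 → -27 → -33.
So the next two terms are [mi 81 -1 -27] and [fa 100 6 -33].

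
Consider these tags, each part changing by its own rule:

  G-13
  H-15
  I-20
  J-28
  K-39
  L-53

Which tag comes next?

Letter goes G, H, I, J, K, L → M (letters move forward 1 place in the alphabet).
Second component goes 13, 15, 20, 28, 39, 53 → 70 (differences are 2, 5, 8, … (increasing by 3 each time)).
Putting it together: M-70.

M-70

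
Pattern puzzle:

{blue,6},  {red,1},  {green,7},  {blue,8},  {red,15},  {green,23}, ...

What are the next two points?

{blue,38}, {red,61}

Colour: repeats blue → red → green; blue, red, green, blue, red, green → blue → red.
Second slot — each term is the sum of the two before it: 6, 1, 7, 8, 15, 23 → 38 → 61.
So the next two points are {blue,38} and {red,61}.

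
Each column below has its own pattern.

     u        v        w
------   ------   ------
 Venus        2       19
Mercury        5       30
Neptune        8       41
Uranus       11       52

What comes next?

Column u: runs backward through the planets Mercury→Neptune, so Venus, Mercury, Neptune, Uranus → Saturn.
Column v goes 2, 5, 8, 11 → 14 (+3 each step).
Column w goes 19, 30, 41, 52 → 63 (+11 each step).
So the next line is Saturn  14  63.

Saturn  14  63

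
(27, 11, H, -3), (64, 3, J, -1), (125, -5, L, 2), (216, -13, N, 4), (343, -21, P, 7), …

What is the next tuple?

(512, -29, R, 9)

First part: perfect cubes: 3³, 4³, 5³, …; 27, 64, 125, 216, 343 → 512.
Second part goes 11, 3, -5, -13, -21 → -29 (−8 each step).
For the letter, letters move forward 2 places in the alphabet: H, J, L, N, P → R.
Fourth part goes -3, -1, 2, 4, 7 → 9 (alternating steps +2, +3, +2, +3, …).
Combining the parts gives (512, -29, R, 9).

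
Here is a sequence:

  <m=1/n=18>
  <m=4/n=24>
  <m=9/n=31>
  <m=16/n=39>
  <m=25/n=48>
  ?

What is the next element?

M: perfect squares: 1², 2², 3², …, so 1, 4, 9, 16, 25 → 36.
N: 18, 24, 31, 39, 48 → 58 (differences are 6, 7, 8, … (increasing by 1 each time)).
So the next element is <m=36/n=58>.

<m=36/n=58>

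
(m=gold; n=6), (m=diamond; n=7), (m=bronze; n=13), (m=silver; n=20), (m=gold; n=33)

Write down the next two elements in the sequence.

(m=diamond; n=53), (m=bronze; n=86)

M: repeats gold → diamond → bronze → silver, so gold, diamond, bronze, silver, gold → diamond → bronze.
N: each term is the sum of the two before it; 6, 7, 13, 20, 33 → 53 → 86.
Putting the parts together: (m=diamond; n=53) and then (m=bronze; n=86).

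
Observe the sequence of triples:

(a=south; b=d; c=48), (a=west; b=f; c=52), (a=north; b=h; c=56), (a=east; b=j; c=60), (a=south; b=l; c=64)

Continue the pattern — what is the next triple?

(a=west; b=n; c=68)

For the a, repeats south → west → north → east: south, west, north, east, south → west.
B: letters move forward 2 places in the alphabet; d, f, h, j, l → n.
C: +4 each step; 48, 52, 56, 60, 64 → 68.
Combining the parts gives (a=west; b=n; c=68).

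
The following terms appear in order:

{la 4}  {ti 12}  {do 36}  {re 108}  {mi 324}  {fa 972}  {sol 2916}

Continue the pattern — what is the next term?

Note goes la, ti, do, re, mi, fa, sol → la (runs through the solfège scale do→ti).
Second slot: 4, 12, 36, 108, 324, 972, 2916 → 8748 (×3 each step).
Combining the parts gives {la 8748}.

{la 8748}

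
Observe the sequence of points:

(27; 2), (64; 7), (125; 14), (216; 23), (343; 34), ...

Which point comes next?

(512; 47)

First entry — perfect cubes: 3³, 4³, 5³, …: 27, 64, 125, 216, 343 → 512.
Second entry: differences are 5, 7, 9, … (increasing by 2 each time), so 2, 7, 14, 23, 34 → 47.
So the next point is (512; 47).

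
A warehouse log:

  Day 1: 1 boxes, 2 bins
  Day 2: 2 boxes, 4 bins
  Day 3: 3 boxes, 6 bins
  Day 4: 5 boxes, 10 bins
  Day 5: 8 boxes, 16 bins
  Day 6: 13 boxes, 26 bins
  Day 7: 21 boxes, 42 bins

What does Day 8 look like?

34 boxes, 68 bins

For the boxes, each term is the sum of the two before it: 1, 2, 3, 5, 8, 13, 21 → 34.
Bins — always 2 × the boxes: 2, 4, 6, 10, 16, 26, 42 → 68.
So the next row is 34 boxes, 68 bins.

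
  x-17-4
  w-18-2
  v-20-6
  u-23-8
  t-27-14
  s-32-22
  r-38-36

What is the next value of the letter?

q

Letter: letters move back 1 place in the alphabet, so x, w, v, u, t, s, r → q.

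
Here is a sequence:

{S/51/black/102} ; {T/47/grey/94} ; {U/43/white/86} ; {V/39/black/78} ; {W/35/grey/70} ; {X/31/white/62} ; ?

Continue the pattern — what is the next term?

Letter goes S, T, U, V, W, X → Y (letters move forward 1 place in the alphabet).
Second part: −4 each step; 51, 47, 43, 39, 35, 31 → 27.
Shade — repeats black → grey → white: black, grey, white, black, grey, white → black.
For the fourth part, always 2 × the second part: 102, 94, 86, 78, 70, 62 → 54.
So the next term is {Y/27/black/54}.

{Y/27/black/54}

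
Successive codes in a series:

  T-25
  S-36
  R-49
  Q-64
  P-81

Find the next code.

Letter — letters move back 1 place in the alphabet: T, S, R, Q, P → O.
Second component: perfect squares: 5², 6², 7², …, so 25, 36, 49, 64, 81 → 100.
Putting it together: O-100.

O-100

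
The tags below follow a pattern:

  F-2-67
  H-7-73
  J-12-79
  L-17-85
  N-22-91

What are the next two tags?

P-27-97, R-32-103

Letter: F, H, J, L, N → P → R (letters move forward 2 places in the alphabet).
Second component goes 2, 7, 12, 17, 22 → 27 → 32 (+5 each step).
Third component: +6 each step, so 67, 73, 79, 85, 91 → 97 → 103.
Putting the parts together: P-27-97 and then R-32-103.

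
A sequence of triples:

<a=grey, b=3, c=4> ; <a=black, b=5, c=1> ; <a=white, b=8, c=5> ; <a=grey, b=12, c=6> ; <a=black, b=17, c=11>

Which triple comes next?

<a=white, b=23, c=17>

A: repeats grey → black → white, so grey, black, white, grey, black → white.
B: differences are 2, 3, 4, … (increasing by 1 each time), so 3, 5, 8, 12, 17 → 23.
For the c, each term is the sum of the two before it: 4, 1, 5, 6, 11 → 17.
Putting it together: <a=white, b=23, c=17>.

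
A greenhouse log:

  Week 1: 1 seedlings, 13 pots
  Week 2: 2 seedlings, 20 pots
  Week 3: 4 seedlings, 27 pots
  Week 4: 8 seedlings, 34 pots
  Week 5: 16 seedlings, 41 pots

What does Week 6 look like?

32 seedlings, 48 pots

Seedlings: ×2 each step; 1, 2, 4, 8, 16 → 32.
Pots: +7 each step, so 13, 20, 27, 34, 41 → 48.
So the next line is 32 seedlings, 48 pots.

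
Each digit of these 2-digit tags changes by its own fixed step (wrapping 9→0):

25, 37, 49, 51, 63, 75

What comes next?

87

First digit: 2, 3, 4, 5, 6, 7 → 8 (+1 each step, mod 10).
For the second digit, +2 each step, mod 10: 5, 7, 9, 1, 3, 5 → 7.
Combining the parts gives 87.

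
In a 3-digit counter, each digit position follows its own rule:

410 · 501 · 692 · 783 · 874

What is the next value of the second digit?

Second digit — −1 each step, mod 10: 1, 0, 9, 8, 7 → 6.

6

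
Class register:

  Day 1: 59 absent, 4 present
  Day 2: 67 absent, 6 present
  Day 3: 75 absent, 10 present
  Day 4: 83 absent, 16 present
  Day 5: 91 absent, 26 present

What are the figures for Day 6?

Absent: +8 each step; 59, 67, 75, 83, 91 → 99.
Present: each term is the sum of the two before it, so 4, 6, 10, 16, 26 → 42.
Putting it together: 99 absent, 42 present.

99 absent, 42 present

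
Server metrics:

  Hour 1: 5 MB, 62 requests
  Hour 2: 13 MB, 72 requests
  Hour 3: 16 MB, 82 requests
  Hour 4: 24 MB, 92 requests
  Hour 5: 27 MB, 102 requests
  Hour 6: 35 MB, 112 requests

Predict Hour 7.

MB: alternating steps +8, +3, +8, +3, …; 5, 13, 16, 24, 27, 35 → 38.
Requests: 62, 72, 82, 92, 102, 112 → 122 (+10 each step).
Putting it together: 38 MB, 122 requests.

38 MB, 122 requests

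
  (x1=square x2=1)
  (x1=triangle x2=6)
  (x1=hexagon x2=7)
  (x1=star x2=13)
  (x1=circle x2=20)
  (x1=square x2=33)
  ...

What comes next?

(x1=triangle x2=53)

For the x1, repeats square → triangle → hexagon → star → circle: square, triangle, hexagon, star, circle, square → triangle.
X2 — each term is the sum of the two before it: 1, 6, 7, 13, 20, 33 → 53.
Putting it together: (x1=triangle x2=53).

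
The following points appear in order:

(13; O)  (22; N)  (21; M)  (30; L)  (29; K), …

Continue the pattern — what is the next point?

First coordinate: 13, 22, 21, 30, 29 → 38 (alternating steps +9, −1, +9, −1, …).
Letter: O, N, M, L, K → J (letters move back 1 place in the alphabet).
Combining the parts gives (38; J).

(38; J)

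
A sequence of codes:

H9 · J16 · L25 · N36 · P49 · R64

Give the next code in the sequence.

Letter: letters move forward 2 places in the alphabet, so H, J, L, N, P, R → T.
Second component: perfect squares: 3², 4², 5², …; 9, 16, 25, 36, 49, 64 → 81.
Putting it together: T81.

T81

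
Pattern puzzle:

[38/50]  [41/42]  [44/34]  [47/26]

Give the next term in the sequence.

First value — +3 each step: 38, 41, 44, 47 → 50.
Second value goes 50, 42, 34, 26 → 18 (−8 each step).
So the next term is [50/18].

[50/18]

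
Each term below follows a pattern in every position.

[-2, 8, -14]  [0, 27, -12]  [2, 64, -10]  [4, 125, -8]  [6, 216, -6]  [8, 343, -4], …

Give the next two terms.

[10, 512, -2], [12, 729, 0]

First coordinate — +2 each step: -2, 0, 2, 4, 6, 8 → 10 → 12.
Second coordinate goes 8, 27, 64, 125, 216, 343 → 512 → 729 (perfect cubes: 2³, 3³, 4³, …).
Third coordinate: always 12 less than the first coordinate; -14, -12, -10, -8, -6, -4 → -2 → 0.
Putting the parts together: [10, 512, -2] and then [12, 729, 0].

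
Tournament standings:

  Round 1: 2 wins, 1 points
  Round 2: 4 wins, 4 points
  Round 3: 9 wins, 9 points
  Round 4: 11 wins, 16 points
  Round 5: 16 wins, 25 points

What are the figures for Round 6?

Wins — alternating steps +2, +5, +2, +5, …: 2, 4, 9, 11, 16 → 18.
Points: perfect squares: 1², 2², 3², …, so 1, 4, 9, 16, 25 → 36.
Putting it together: 18 wins, 36 points.

18 wins, 36 points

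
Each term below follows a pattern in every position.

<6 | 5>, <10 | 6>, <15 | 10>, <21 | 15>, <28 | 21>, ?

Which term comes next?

<36 | 28>

First coordinate goes 6, 10, 15, 21, 28 → 36 (differences are 4, 5, 6, … (increasing by 1 each time)).
Second coordinate: always the previous value of the first coordinate, so 5, 6, 10, 15, 21 → 28.
Combining the parts gives <36 | 28>.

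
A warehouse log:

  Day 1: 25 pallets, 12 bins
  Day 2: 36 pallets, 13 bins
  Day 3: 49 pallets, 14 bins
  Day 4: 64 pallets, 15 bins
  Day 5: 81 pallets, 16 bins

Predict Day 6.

For the pallets, perfect squares: 5², 6², 7², …: 25, 36, 49, 64, 81 → 100.
Bins: +1 each step; 12, 13, 14, 15, 16 → 17.
Putting it together: 100 pallets, 17 bins.

100 pallets, 17 bins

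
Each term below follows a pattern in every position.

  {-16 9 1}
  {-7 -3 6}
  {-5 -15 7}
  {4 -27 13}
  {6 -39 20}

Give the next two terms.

First slot: -16, -7, -5, 4, 6 → 15 → 17 (alternating steps +9, +2, +9, +2, …).
Second slot: −12 each step, so 9, -3, -15, -27, -39 → -51 → -63.
Third slot: each term is the sum of the two before it; 1, 6, 7, 13, 20 → 33 → 53.
Putting the parts together: {15 -51 33} and then {17 -63 53}.

{15 -51 33}, {17 -63 53}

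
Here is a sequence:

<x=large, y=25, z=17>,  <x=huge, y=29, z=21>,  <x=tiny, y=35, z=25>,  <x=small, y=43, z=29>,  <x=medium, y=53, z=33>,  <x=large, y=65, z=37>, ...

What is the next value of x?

X: repeats large → huge → tiny → small → medium; large, huge, tiny, small, medium, large → huge.

huge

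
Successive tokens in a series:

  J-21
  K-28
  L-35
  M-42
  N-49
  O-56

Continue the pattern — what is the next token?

P-63

Letter: letters move forward 1 place in the alphabet, so J, K, L, M, N, O → P.
Second component: +7 each step; 21, 28, 35, 42, 49, 56 → 63.
Putting it together: P-63.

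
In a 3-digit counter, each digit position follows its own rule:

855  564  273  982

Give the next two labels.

First digit — −3 each step, mod 10: 8, 5, 2, 9 → 6 → 3.
For the second digit, +1 each step, mod 10: 5, 6, 7, 8 → 9 → 0.
Third digit goes 5, 4, 3, 2 → 1 → 0 (−1 each step, mod 10).
Putting the parts together: 691 and then 300.

691, 300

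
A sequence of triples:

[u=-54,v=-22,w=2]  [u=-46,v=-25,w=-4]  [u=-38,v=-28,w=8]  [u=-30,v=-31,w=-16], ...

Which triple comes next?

[u=-22,v=-34,w=32]

U goes -54, -46, -38, -30 → -22 (+8 each step).
V: −3 each step; -22, -25, -28, -31 → -34.
W: 2, -4, 8, -16 → 32 (×(-2) each step).
Combining the parts gives [u=-22,v=-34,w=32].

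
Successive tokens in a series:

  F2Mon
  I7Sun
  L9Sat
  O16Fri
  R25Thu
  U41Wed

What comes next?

X66Tue

Letter: letters move forward 3 places in the alphabet, so F, I, L, O, R, U → X.
Second component goes 2, 7, 9, 16, 25, 41 → 66 (each term is the sum of the two before it).
Day: Mon, Sun, Sat, Fri, Thu, Wed → Tue (runs backward through the weekdays Mon→Sun).
Putting it together: X66Tue.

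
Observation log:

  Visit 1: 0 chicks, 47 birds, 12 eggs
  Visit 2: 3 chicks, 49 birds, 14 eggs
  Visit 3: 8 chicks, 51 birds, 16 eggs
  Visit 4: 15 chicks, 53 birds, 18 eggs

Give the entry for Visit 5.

For the chicks, differences are 3, 5, 7, … (increasing by 2 each time): 0, 3, 8, 15 → 24.
Birds goes 47, 49, 51, 53 → 55 (+2 each step).
Eggs goes 12, 14, 16, 18 → 20 (+2 each step).
Putting it together: 24 chicks, 55 birds, 20 eggs.

24 chicks, 55 birds, 20 eggs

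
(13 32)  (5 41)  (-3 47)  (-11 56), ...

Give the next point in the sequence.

(-19 62)

For the first slot, −8 each step: 13, 5, -3, -11 → -19.
Second slot goes 32, 41, 47, 56 → 62 (alternating steps +9, +6, +9, +6, …).
Putting it together: (-19 62).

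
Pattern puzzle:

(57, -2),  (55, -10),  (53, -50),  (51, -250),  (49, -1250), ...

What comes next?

(47, -6250)

For the first part, −2 each step: 57, 55, 53, 51, 49 → 47.
Second part: ×5 each step; -2, -10, -50, -250, -1250 → -6250.
Putting it together: (47, -6250).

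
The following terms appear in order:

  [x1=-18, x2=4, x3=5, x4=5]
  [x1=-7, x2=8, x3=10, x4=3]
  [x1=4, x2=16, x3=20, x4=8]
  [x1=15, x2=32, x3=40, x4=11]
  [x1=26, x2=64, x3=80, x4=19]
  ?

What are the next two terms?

X1: +11 each step; -18, -7, 4, 15, 26 → 37 → 48.
X2: ×2 each step; 4, 8, 16, 32, 64 → 128 → 256.
For the x3, ×2 each step: 5, 10, 20, 40, 80 → 160 → 320.
X4: each term is the sum of the two before it, so 5, 3, 8, 11, 19 → 30 → 49.
Putting the parts together: [x1=37, x2=128, x3=160, x4=30] and then [x1=48, x2=256, x3=320, x4=49].

[x1=37, x2=128, x3=160, x4=30], [x1=48, x2=256, x3=320, x4=49]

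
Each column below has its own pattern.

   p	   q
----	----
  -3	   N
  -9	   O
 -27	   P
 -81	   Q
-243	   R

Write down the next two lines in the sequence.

Column p — ×3 each step: -3, -9, -27, -81, -243 → -729 → -2187.
Column q: letters move forward 1 place in the alphabet; N, O, P, Q, R → S → T.
So the next two lines are -729  S and -2187  T.

-729  S; -2187  T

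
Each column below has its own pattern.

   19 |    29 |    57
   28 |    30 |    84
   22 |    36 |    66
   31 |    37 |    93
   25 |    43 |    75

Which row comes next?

34  44  102

First component — alternating steps +9, −6, +9, −6, …: 19, 28, 22, 31, 25 → 34.
Second component goes 29, 30, 36, 37, 43 → 44 (alternating steps +1, +6, +1, +6, …).
Third component goes 57, 84, 66, 93, 75 → 102 (always 3 × the first component).
So the next row is 34  44  102.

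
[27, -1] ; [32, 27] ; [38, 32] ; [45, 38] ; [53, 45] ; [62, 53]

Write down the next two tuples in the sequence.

First value goes 27, 32, 38, 45, 53, 62 → 72 → 83 (differences are 5, 6, 7, … (increasing by 1 each time)).
Second value: always the previous value of the first value, so -1, 27, 32, 38, 45, 53 → 62 → 72.
Putting the parts together: [72, 62] and then [83, 72].

[72, 62], [83, 72]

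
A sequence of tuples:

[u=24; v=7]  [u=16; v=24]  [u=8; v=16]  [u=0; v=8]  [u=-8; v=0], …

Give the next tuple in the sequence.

[u=-16; v=-8]

For the u, −8 each step: 24, 16, 8, 0, -8 → -16.
V: always the previous value of the u, so 7, 24, 16, 8, 0 → -8.
So the next tuple is [u=-16; v=-8].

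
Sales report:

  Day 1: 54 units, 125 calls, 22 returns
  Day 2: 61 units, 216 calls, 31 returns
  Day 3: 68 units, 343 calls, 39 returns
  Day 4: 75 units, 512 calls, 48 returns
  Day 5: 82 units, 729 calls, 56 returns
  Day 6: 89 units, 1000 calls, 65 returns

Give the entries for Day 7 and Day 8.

Units goes 54, 61, 68, 75, 82, 89 → 96 → 103 (+7 each step).
For the calls, perfect cubes: 5³, 6³, 7³, …: 125, 216, 343, 512, 729, 1000 → 1331 → 1728.
For the returns, alternating steps +9, +8, +9, +8, …: 22, 31, 39, 48, 56, 65 → 73 → 82.
Putting the parts together: 96 units, 1331 calls, 73 returns and then 103 units, 1728 calls, 82 returns.

96 units, 1331 calls, 73 returns; 103 units, 1728 calls, 82 returns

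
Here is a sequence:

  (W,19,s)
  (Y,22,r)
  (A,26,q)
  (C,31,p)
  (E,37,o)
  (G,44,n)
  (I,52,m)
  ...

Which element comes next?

First letter — letters move forward 2 places in the alphabet, wrapping Z→A: W, Y, A, C, E, G, I → K.
Second coordinate goes 19, 22, 26, 31, 37, 44, 52 → 61 (differences are 3, 4, 5, … (increasing by 1 each time)).
Second letter: s, r, q, p, o, n, m → l (letters move back 1 place in the alphabet).
Combining the parts gives (K,61,l).

(K,61,l)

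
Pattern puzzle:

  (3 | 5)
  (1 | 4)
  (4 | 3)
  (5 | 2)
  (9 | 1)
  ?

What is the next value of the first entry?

14

First entry: 3, 1, 4, 5, 9 → 14 (each term is the sum of the two before it).
Second entry: −1 each step, so 5, 4, 3, 2, 1 → 0.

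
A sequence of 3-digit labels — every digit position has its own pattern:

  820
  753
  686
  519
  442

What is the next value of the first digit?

3

First digit goes 8, 7, 6, 5, 4 → 3 (−1 each step, mod 10).
Second digit: 2, 5, 8, 1, 4 → 7 (+3 each step, mod 10).
Third digit — +3 each step, mod 10: 0, 3, 6, 9, 2 → 5.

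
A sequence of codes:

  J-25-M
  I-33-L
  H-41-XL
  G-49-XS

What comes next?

For the letter, letters move back 1 place in the alphabet: J, I, H, G → F.
Second component goes 25, 33, 41, 49 → 57 (+8 each step).
Size — runs through clothing sizes XS→XL: M, L, XL, XS → S.
Combining the parts gives F-57-S.

F-57-S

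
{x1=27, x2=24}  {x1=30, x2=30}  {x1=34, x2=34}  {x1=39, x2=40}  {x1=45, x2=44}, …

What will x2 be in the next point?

50

X2: 24, 30, 34, 40, 44 → 50 (alternating steps +6, +4, +6, +4, …).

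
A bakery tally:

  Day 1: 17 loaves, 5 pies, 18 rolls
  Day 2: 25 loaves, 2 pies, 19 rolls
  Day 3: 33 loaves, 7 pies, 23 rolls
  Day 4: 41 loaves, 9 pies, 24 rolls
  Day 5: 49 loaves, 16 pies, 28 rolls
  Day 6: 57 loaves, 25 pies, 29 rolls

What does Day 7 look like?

65 loaves, 41 pies, 33 rolls

Loaves: +8 each step; 17, 25, 33, 41, 49, 57 → 65.
Pies — each term is the sum of the two before it: 5, 2, 7, 9, 16, 25 → 41.
Rolls: alternating steps +1, +4, +1, +4, …, so 18, 19, 23, 24, 28, 29 → 33.
So the next record is 65 loaves, 41 pies, 33 rolls.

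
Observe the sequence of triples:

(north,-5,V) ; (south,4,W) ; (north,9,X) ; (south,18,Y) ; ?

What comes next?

For the direction, alternates north ↔ south: north, south, north, south → north.
Second component: -5, 4, 9, 18 → 23 (alternating steps +9, +5, +9, +5, …).
Letter: letters move forward 1 place in the alphabet, so V, W, X, Y → Z.
So the next triple is (north,23,Z).

(north,23,Z)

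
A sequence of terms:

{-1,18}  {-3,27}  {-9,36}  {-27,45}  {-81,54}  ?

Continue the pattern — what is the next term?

{-243,63}

First component goes -1, -3, -9, -27, -81 → -243 (×3 each step).
Second component: 18, 27, 36, 45, 54 → 63 (+9 each step).
Combining the parts gives {-243,63}.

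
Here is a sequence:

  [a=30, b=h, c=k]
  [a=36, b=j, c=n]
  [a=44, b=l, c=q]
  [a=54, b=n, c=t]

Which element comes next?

[a=66, b=p, c=w]

A — differences are 6, 8, 10, … (increasing by 2 each time): 30, 36, 44, 54 → 66.
B goes h, j, l, n → p (letters move forward 2 places in the alphabet).
C: letters move forward 3 places in the alphabet, so k, n, q, t → w.
Putting it together: [a=66, b=p, c=w].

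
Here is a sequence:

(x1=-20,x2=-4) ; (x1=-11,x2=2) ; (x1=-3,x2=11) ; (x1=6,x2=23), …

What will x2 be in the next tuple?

X2 — differences are 6, 9, 12, … (increasing by 3 each time): -4, 2, 11, 23 → 38.

38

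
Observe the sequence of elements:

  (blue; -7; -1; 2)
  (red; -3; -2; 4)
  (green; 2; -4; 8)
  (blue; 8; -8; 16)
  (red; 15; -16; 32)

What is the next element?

(green; 23; -32; 64)

Colour — repeats blue → red → green: blue, red, green, blue, red → green.
Second entry: differences are 4, 5, 6, … (increasing by 1 each time); -7, -3, 2, 8, 15 → 23.
Third entry: ×2 each step, so -1, -2, -4, -8, -16 → -32.
Fourth entry: ×2 each step; 2, 4, 8, 16, 32 → 64.
Combining the parts gives (green; 23; -32; 64).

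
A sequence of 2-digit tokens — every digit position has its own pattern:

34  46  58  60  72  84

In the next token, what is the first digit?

9

First digit — +1 each step, mod 10: 3, 4, 5, 6, 7, 8 → 9.
Second digit: +2 each step, mod 10, so 4, 6, 8, 0, 2, 4 → 6.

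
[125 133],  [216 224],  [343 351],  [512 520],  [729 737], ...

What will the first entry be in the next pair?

First entry: perfect cubes: 5³, 6³, 7³, …; 125, 216, 343, 512, 729 → 1000.

1000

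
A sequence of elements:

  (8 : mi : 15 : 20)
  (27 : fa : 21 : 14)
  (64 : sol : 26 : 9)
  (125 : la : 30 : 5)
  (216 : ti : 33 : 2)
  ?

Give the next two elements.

(343 : do : 35 : 0), (512 : re : 36 : -1)

First part: 8, 27, 64, 125, 216 → 343 → 512 (perfect cubes: 2³, 3³, 4³, …).
For the note, runs through the solfège scale do→ti: mi, fa, sol, la, ti → do → re.
Third part: 15, 21, 26, 30, 33 → 35 → 36 (differences are 6, 5, 4, … (decreasing by 1 each time)).
Fourth part: together with the third part always sums to 35, so 20, 14, 9, 5, 2 → 0 → -1.
Putting the parts together: (343 : do : 35 : 0) and then (512 : re : 36 : -1).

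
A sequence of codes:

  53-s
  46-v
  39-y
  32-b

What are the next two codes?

25-e, 18-h

First component — −7 each step: 53, 46, 39, 32 → 25 → 18.
Letter: letters move forward 3 places in the alphabet, wrapping Z→A; s, v, y, b → e → h.
Putting the parts together: 25-e and then 18-h.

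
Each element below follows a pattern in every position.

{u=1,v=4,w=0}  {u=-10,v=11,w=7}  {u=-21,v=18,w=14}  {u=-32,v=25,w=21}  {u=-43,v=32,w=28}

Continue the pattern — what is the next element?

U: −11 each step, so 1, -10, -21, -32, -43 → -54.
V — +7 each step: 4, 11, 18, 25, 32 → 39.
W: always 4 less than the v, so 0, 7, 14, 21, 28 → 35.
Combining the parts gives {u=-54,v=39,w=35}.

{u=-54,v=39,w=35}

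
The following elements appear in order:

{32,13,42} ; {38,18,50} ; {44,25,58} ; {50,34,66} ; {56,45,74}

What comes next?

For the first coordinate, +6 each step: 32, 38, 44, 50, 56 → 62.
For the second coordinate, differences are 5, 7, 9, … (increasing by 2 each time): 13, 18, 25, 34, 45 → 58.
Third coordinate goes 42, 50, 58, 66, 74 → 82 (+8 each step).
So the next element is {62,58,82}.

{62,58,82}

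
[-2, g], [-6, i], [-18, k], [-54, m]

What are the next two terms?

For the first part, ×3 each step: -2, -6, -18, -54 → -162 → -486.
Letter: g, i, k, m → o → q (letters move forward 2 places in the alphabet).
Putting the parts together: [-162, o] and then [-486, q].

[-162, o], [-486, q]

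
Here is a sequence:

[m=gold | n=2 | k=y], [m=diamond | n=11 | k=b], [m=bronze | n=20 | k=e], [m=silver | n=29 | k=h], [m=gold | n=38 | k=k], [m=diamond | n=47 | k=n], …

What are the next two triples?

[m=bronze | n=56 | k=q], [m=silver | n=65 | k=t]

M goes gold, diamond, bronze, silver, gold, diamond → bronze → silver (repeats gold → diamond → bronze → silver).
N: 2, 11, 20, 29, 38, 47 → 56 → 65 (+9 each step).
For the k, letters move forward 3 places in the alphabet, wrapping Z→A: y, b, e, h, k, n → q → t.
So the next two triples are [m=bronze | n=56 | k=q] and [m=silver | n=65 | k=t].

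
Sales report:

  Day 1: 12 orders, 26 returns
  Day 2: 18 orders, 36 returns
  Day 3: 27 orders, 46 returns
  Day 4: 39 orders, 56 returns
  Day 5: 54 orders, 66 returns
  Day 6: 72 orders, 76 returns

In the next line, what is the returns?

86

Returns: +10 each step, so 26, 36, 46, 56, 66, 76 → 86.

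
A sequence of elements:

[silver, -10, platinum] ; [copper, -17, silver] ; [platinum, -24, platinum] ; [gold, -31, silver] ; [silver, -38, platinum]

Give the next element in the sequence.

[copper, -45, silver]

First metal — repeats silver → copper → platinum → gold: silver, copper, platinum, gold, silver → copper.
Second component: −7 each step; -10, -17, -24, -31, -38 → -45.
Second metal — alternates platinum ↔ silver: platinum, silver, platinum, silver, platinum → silver.
Putting it together: [copper, -45, silver].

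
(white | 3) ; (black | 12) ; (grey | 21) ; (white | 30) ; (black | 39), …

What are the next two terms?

(grey | 48), (white | 57)

Shade — repeats white → black → grey: white, black, grey, white, black → grey → white.
Second coordinate goes 3, 12, 21, 30, 39 → 48 → 57 (+9 each step).
So the next two terms are (grey | 48) and (white | 57).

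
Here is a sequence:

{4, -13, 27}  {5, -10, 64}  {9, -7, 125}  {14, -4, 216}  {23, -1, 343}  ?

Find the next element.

{37, 2, 512}

First part: each term is the sum of the two before it; 4, 5, 9, 14, 23 → 37.
Second part goes -13, -10, -7, -4, -1 → 2 (+3 each step).
Third part: perfect cubes: 3³, 4³, 5³, …, so 27, 64, 125, 216, 343 → 512.
Combining the parts gives {37, 2, 512}.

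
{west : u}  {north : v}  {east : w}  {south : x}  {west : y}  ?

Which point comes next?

{north : z}

Direction: repeats west → north → east → south; west, north, east, south, west → north.
Letter: letters move forward 1 place in the alphabet; u, v, w, x, y → z.
Combining the parts gives {north : z}.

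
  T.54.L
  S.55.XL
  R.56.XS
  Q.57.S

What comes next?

P.58.M

For the letter, letters move back 1 place in the alphabet: T, S, R, Q → P.
For the second component, +1 each step: 54, 55, 56, 57 → 58.
Size: runs through clothing sizes XS→XL, so L, XL, XS, S → M.
So the next token is P.58.M.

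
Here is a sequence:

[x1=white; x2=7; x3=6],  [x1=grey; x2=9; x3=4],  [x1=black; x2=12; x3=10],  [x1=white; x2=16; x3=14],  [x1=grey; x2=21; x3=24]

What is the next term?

[x1=black; x2=27; x3=38]

For the x1, repeats white → grey → black: white, grey, black, white, grey → black.
X2 — differences are 2, 3, 4, … (increasing by 1 each time): 7, 9, 12, 16, 21 → 27.
X3: each term is the sum of the two before it, so 6, 4, 10, 14, 24 → 38.
Combining the parts gives [x1=black; x2=27; x3=38].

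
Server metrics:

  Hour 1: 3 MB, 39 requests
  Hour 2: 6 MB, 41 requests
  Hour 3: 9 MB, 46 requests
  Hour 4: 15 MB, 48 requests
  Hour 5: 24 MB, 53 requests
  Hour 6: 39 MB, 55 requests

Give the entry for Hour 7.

MB — each term is the sum of the two before it: 3, 6, 9, 15, 24, 39 → 63.
Requests goes 39, 41, 46, 48, 53, 55 → 60 (alternating steps +2, +5, +2, +5, …).
Combining the parts gives 63 MB, 60 requests.

63 MB, 60 requests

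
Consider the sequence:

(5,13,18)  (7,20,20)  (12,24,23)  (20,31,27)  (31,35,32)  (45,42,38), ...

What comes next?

(62,46,45)

First coordinate: differences are 2, 5, 8, … (increasing by 3 each time), so 5, 7, 12, 20, 31, 45 → 62.
For the second coordinate, alternating steps +7, +4, +7, +4, …: 13, 20, 24, 31, 35, 42 → 46.
Third coordinate — differences are 2, 3, 4, … (increasing by 1 each time): 18, 20, 23, 27, 32, 38 → 45.
So the next element is (62,46,45).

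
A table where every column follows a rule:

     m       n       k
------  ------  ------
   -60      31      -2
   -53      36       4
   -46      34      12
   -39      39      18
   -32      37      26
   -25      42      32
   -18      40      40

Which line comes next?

For the column m, +7 each step: -60, -53, -46, -39, -32, -25, -18 → -11.
Column n — alternating steps +5, −2, +5, −2, …: 31, 36, 34, 39, 37, 42, 40 → 45.
Column k goes -2, 4, 12, 18, 26, 32, 40 → 46 (alternating steps +6, +8, +6, +8, …).
So the next line is -11  45  46.

-11  45  46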